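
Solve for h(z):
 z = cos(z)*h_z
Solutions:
 h(z) = C1 + Integral(z/cos(z), z)


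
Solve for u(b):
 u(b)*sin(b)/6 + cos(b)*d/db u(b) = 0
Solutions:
 u(b) = C1*cos(b)^(1/6)


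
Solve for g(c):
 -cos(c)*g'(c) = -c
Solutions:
 g(c) = C1 + Integral(c/cos(c), c)


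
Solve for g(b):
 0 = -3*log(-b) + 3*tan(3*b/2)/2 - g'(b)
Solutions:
 g(b) = C1 - 3*b*log(-b) + 3*b - log(cos(3*b/2))


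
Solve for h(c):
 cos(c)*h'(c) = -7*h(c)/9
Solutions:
 h(c) = C1*(sin(c) - 1)^(7/18)/(sin(c) + 1)^(7/18)


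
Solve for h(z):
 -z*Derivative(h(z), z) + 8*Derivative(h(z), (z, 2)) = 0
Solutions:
 h(z) = C1 + C2*erfi(z/4)


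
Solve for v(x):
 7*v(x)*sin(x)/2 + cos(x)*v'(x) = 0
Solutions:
 v(x) = C1*cos(x)^(7/2)


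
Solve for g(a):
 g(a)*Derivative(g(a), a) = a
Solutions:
 g(a) = -sqrt(C1 + a^2)
 g(a) = sqrt(C1 + a^2)


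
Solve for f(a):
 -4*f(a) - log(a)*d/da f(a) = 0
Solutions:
 f(a) = C1*exp(-4*li(a))


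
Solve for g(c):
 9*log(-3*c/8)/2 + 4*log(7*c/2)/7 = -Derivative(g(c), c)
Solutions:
 g(c) = C1 - 71*c*log(c)/14 + c*(-63*log(3) - 8*log(7) + 71 + 197*log(2) - 63*I*pi)/14


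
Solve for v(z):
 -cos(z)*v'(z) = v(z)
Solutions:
 v(z) = C1*sqrt(sin(z) - 1)/sqrt(sin(z) + 1)


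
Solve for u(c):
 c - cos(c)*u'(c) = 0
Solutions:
 u(c) = C1 + Integral(c/cos(c), c)


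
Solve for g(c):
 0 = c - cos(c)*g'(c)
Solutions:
 g(c) = C1 + Integral(c/cos(c), c)


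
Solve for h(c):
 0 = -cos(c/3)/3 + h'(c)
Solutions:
 h(c) = C1 + sin(c/3)


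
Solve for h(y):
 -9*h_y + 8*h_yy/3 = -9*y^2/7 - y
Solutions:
 h(y) = C1 + C2*exp(27*y/8) + y^3/21 + 37*y^2/378 + 296*y/5103


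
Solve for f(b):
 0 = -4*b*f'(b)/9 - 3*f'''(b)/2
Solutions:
 f(b) = C1 + Integral(C2*airyai(-2*b/3) + C3*airybi(-2*b/3), b)


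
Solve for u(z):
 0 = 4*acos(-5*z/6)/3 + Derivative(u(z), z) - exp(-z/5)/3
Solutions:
 u(z) = C1 - 4*z*acos(-5*z/6)/3 - 4*sqrt(36 - 25*z^2)/15 - 5*exp(-z/5)/3


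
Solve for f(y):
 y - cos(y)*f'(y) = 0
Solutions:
 f(y) = C1 + Integral(y/cos(y), y)


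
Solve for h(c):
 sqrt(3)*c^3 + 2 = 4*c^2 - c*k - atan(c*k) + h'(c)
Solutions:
 h(c) = C1 + sqrt(3)*c^4/4 - 4*c^3/3 + c^2*k/2 + 2*c + Piecewise((c*atan(c*k) - log(c^2*k^2 + 1)/(2*k), Ne(k, 0)), (0, True))


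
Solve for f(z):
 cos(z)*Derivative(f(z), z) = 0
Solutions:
 f(z) = C1


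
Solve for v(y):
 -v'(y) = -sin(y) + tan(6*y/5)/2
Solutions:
 v(y) = C1 + 5*log(cos(6*y/5))/12 - cos(y)


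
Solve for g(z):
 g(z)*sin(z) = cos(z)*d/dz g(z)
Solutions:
 g(z) = C1/cos(z)


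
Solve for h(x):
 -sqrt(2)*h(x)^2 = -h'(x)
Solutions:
 h(x) = -1/(C1 + sqrt(2)*x)


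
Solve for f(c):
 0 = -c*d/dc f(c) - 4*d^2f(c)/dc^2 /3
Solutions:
 f(c) = C1 + C2*erf(sqrt(6)*c/4)


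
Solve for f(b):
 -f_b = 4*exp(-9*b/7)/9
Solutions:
 f(b) = C1 + 28*exp(-9*b/7)/81


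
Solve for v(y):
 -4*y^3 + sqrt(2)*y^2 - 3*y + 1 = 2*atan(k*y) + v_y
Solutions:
 v(y) = C1 - y^4 + sqrt(2)*y^3/3 - 3*y^2/2 + y - 2*Piecewise((y*atan(k*y) - log(k^2*y^2 + 1)/(2*k), Ne(k, 0)), (0, True))


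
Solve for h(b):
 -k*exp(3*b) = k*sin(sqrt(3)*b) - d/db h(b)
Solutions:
 h(b) = C1 + k*exp(3*b)/3 - sqrt(3)*k*cos(sqrt(3)*b)/3


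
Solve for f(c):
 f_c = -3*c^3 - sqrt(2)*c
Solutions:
 f(c) = C1 - 3*c^4/4 - sqrt(2)*c^2/2


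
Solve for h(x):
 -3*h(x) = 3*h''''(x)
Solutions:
 h(x) = (C1*sin(sqrt(2)*x/2) + C2*cos(sqrt(2)*x/2))*exp(-sqrt(2)*x/2) + (C3*sin(sqrt(2)*x/2) + C4*cos(sqrt(2)*x/2))*exp(sqrt(2)*x/2)


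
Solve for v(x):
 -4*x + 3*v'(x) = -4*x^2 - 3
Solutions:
 v(x) = C1 - 4*x^3/9 + 2*x^2/3 - x


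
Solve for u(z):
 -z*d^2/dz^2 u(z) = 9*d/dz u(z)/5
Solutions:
 u(z) = C1 + C2/z^(4/5)


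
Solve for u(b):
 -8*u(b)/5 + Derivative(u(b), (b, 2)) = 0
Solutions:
 u(b) = C1*exp(-2*sqrt(10)*b/5) + C2*exp(2*sqrt(10)*b/5)


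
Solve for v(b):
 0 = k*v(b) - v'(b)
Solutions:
 v(b) = C1*exp(b*k)


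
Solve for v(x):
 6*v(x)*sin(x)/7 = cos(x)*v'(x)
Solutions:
 v(x) = C1/cos(x)^(6/7)


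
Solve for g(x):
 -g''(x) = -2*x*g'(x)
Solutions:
 g(x) = C1 + C2*erfi(x)


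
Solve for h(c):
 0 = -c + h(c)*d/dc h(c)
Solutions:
 h(c) = -sqrt(C1 + c^2)
 h(c) = sqrt(C1 + c^2)


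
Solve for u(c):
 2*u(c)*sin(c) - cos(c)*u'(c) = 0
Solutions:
 u(c) = C1/cos(c)^2


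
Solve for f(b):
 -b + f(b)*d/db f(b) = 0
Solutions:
 f(b) = -sqrt(C1 + b^2)
 f(b) = sqrt(C1 + b^2)


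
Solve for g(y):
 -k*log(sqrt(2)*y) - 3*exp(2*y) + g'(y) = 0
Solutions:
 g(y) = C1 + k*y*log(y) + k*y*(-1 + log(2)/2) + 3*exp(2*y)/2


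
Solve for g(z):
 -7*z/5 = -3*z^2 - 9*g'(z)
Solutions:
 g(z) = C1 - z^3/9 + 7*z^2/90


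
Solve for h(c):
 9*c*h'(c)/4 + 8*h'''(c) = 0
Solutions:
 h(c) = C1 + Integral(C2*airyai(-2^(1/3)*3^(2/3)*c/4) + C3*airybi(-2^(1/3)*3^(2/3)*c/4), c)


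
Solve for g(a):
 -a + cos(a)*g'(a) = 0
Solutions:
 g(a) = C1 + Integral(a/cos(a), a)


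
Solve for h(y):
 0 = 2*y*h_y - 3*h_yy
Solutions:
 h(y) = C1 + C2*erfi(sqrt(3)*y/3)


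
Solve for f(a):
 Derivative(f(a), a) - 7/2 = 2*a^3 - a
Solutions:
 f(a) = C1 + a^4/2 - a^2/2 + 7*a/2


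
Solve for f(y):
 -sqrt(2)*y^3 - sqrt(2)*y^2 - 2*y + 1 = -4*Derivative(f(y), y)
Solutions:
 f(y) = C1 + sqrt(2)*y^4/16 + sqrt(2)*y^3/12 + y^2/4 - y/4


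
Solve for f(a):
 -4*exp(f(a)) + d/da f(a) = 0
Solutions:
 f(a) = log(-1/(C1 + 4*a))


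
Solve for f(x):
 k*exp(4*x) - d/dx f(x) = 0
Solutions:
 f(x) = C1 + k*exp(4*x)/4


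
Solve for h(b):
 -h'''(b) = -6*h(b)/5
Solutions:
 h(b) = C3*exp(5^(2/3)*6^(1/3)*b/5) + (C1*sin(2^(1/3)*3^(5/6)*5^(2/3)*b/10) + C2*cos(2^(1/3)*3^(5/6)*5^(2/3)*b/10))*exp(-5^(2/3)*6^(1/3)*b/10)


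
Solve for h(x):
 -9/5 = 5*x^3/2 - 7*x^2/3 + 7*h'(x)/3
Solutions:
 h(x) = C1 - 15*x^4/56 + x^3/3 - 27*x/35


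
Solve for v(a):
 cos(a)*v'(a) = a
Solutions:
 v(a) = C1 + Integral(a/cos(a), a)


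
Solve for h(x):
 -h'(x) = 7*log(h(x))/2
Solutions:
 li(h(x)) = C1 - 7*x/2


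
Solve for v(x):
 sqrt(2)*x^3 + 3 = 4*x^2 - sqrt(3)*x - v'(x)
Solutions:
 v(x) = C1 - sqrt(2)*x^4/4 + 4*x^3/3 - sqrt(3)*x^2/2 - 3*x


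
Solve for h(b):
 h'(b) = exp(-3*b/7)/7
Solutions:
 h(b) = C1 - exp(-3*b/7)/3


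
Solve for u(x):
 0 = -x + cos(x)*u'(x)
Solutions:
 u(x) = C1 + Integral(x/cos(x), x)


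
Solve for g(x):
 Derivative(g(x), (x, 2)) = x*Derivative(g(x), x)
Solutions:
 g(x) = C1 + C2*erfi(sqrt(2)*x/2)


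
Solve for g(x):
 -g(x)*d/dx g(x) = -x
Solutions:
 g(x) = -sqrt(C1 + x^2)
 g(x) = sqrt(C1 + x^2)


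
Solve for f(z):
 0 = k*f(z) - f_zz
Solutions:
 f(z) = C1*exp(-sqrt(k)*z) + C2*exp(sqrt(k)*z)


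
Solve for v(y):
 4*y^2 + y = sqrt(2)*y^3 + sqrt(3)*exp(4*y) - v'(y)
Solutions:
 v(y) = C1 + sqrt(2)*y^4/4 - 4*y^3/3 - y^2/2 + sqrt(3)*exp(4*y)/4


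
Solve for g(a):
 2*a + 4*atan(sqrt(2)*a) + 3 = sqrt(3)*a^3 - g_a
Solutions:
 g(a) = C1 + sqrt(3)*a^4/4 - a^2 - 4*a*atan(sqrt(2)*a) - 3*a + sqrt(2)*log(2*a^2 + 1)


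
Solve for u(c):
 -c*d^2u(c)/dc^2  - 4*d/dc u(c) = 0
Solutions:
 u(c) = C1 + C2/c^3


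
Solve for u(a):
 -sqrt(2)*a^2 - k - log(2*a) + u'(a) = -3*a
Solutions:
 u(a) = C1 + sqrt(2)*a^3/3 - 3*a^2/2 + a*k + a*log(a) - a + a*log(2)


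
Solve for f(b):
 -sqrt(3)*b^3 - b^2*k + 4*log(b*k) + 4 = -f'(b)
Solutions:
 f(b) = C1 + sqrt(3)*b^4/4 + b^3*k/3 - 4*b*log(b*k)


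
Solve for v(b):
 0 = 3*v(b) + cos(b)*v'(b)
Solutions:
 v(b) = C1*(sin(b) - 1)^(3/2)/(sin(b) + 1)^(3/2)


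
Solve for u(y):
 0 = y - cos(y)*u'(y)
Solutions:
 u(y) = C1 + Integral(y/cos(y), y)


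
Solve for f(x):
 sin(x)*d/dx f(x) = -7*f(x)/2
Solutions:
 f(x) = C1*(cos(x) + 1)^(7/4)/(cos(x) - 1)^(7/4)


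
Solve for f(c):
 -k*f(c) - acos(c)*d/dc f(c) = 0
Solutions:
 f(c) = C1*exp(-k*Integral(1/acos(c), c))


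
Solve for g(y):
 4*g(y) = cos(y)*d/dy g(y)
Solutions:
 g(y) = C1*(sin(y)^2 + 2*sin(y) + 1)/(sin(y)^2 - 2*sin(y) + 1)


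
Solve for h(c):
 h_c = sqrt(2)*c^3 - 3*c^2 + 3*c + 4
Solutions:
 h(c) = C1 + sqrt(2)*c^4/4 - c^3 + 3*c^2/2 + 4*c


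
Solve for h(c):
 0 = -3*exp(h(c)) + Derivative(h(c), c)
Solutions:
 h(c) = log(-1/(C1 + 3*c))


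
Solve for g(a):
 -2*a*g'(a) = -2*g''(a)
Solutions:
 g(a) = C1 + C2*erfi(sqrt(2)*a/2)


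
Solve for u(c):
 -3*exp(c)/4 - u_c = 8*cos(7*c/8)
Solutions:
 u(c) = C1 - 3*exp(c)/4 - 64*sin(7*c/8)/7


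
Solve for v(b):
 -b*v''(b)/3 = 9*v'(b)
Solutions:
 v(b) = C1 + C2/b^26


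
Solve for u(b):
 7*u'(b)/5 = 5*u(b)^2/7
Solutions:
 u(b) = -49/(C1 + 25*b)


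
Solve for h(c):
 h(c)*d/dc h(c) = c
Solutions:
 h(c) = -sqrt(C1 + c^2)
 h(c) = sqrt(C1 + c^2)


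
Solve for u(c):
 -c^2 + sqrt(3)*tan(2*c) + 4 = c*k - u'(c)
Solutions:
 u(c) = C1 + c^3/3 + c^2*k/2 - 4*c + sqrt(3)*log(cos(2*c))/2


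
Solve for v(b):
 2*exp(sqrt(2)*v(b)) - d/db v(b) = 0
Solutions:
 v(b) = sqrt(2)*(2*log(-1/(C1 + 2*b)) - log(2))/4


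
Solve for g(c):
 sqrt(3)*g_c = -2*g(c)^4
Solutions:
 g(c) = (-1 - sqrt(3)*I)*(1/(C1 + 2*sqrt(3)*c))^(1/3)/2
 g(c) = (-1 + sqrt(3)*I)*(1/(C1 + 2*sqrt(3)*c))^(1/3)/2
 g(c) = (1/(C1 + 2*sqrt(3)*c))^(1/3)


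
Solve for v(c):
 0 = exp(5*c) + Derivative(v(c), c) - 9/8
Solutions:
 v(c) = C1 + 9*c/8 - exp(5*c)/5


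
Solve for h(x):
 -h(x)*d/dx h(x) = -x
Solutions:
 h(x) = -sqrt(C1 + x^2)
 h(x) = sqrt(C1 + x^2)


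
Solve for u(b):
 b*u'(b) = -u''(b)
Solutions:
 u(b) = C1 + C2*erf(sqrt(2)*b/2)


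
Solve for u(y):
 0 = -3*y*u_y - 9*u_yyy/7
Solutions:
 u(y) = C1 + Integral(C2*airyai(-3^(2/3)*7^(1/3)*y/3) + C3*airybi(-3^(2/3)*7^(1/3)*y/3), y)


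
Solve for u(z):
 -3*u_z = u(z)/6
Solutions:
 u(z) = C1*exp(-z/18)


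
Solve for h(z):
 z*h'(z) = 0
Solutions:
 h(z) = C1


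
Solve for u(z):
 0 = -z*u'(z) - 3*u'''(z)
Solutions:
 u(z) = C1 + Integral(C2*airyai(-3^(2/3)*z/3) + C3*airybi(-3^(2/3)*z/3), z)


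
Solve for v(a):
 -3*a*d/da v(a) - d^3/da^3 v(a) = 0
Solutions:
 v(a) = C1 + Integral(C2*airyai(-3^(1/3)*a) + C3*airybi(-3^(1/3)*a), a)


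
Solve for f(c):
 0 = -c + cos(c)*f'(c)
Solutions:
 f(c) = C1 + Integral(c/cos(c), c)


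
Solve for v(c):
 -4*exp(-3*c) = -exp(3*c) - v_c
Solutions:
 v(c) = C1 - exp(3*c)/3 - 4*exp(-3*c)/3


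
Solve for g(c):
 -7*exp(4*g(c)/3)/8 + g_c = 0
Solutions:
 g(c) = 3*log(-(-1/(C1 + 7*c))^(1/4)) + 3*log(6)/4
 g(c) = 3*log(-1/(C1 + 7*c))/4 + 3*log(6)/4
 g(c) = 3*log(-I*(-1/(C1 + 7*c))^(1/4)) + 3*log(6)/4
 g(c) = 3*log(I*(-1/(C1 + 7*c))^(1/4)) + 3*log(6)/4


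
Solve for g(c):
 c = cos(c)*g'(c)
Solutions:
 g(c) = C1 + Integral(c/cos(c), c)


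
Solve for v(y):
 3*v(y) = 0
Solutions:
 v(y) = 0


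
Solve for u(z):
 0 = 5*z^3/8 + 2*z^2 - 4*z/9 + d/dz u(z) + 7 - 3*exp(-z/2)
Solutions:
 u(z) = C1 - 5*z^4/32 - 2*z^3/3 + 2*z^2/9 - 7*z - 6*exp(-z/2)


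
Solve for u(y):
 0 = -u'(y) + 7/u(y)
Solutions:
 u(y) = -sqrt(C1 + 14*y)
 u(y) = sqrt(C1 + 14*y)


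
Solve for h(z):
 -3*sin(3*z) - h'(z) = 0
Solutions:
 h(z) = C1 + cos(3*z)


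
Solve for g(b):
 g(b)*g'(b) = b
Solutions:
 g(b) = -sqrt(C1 + b^2)
 g(b) = sqrt(C1 + b^2)


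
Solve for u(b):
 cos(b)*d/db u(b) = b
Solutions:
 u(b) = C1 + Integral(b/cos(b), b)


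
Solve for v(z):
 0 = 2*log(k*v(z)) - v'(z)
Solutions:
 li(k*v(z))/k = C1 + 2*z


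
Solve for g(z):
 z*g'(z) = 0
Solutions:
 g(z) = C1


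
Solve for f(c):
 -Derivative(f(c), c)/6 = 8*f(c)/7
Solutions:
 f(c) = C1*exp(-48*c/7)


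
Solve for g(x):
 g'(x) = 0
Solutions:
 g(x) = C1


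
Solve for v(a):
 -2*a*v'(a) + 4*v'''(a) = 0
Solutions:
 v(a) = C1 + Integral(C2*airyai(2^(2/3)*a/2) + C3*airybi(2^(2/3)*a/2), a)


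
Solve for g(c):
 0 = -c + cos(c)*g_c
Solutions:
 g(c) = C1 + Integral(c/cos(c), c)


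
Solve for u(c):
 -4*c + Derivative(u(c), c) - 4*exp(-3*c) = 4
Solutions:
 u(c) = C1 + 2*c^2 + 4*c - 4*exp(-3*c)/3


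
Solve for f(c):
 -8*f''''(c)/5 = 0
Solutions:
 f(c) = C1 + C2*c + C3*c^2 + C4*c^3


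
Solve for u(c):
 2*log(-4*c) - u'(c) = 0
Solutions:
 u(c) = C1 + 2*c*log(-c) + 2*c*(-1 + 2*log(2))


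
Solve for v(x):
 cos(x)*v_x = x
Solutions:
 v(x) = C1 + Integral(x/cos(x), x)


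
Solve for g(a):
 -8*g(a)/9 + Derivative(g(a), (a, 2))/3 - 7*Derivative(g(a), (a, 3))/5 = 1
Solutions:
 g(a) = C1*exp(a*(5*5^(2/3)/(126*sqrt(15826) + 15851)^(1/3) + 10 + 5^(1/3)*(126*sqrt(15826) + 15851)^(1/3))/126)*sin(sqrt(3)*5^(1/3)*a*(-(126*sqrt(15826) + 15851)^(1/3) + 5*5^(1/3)/(126*sqrt(15826) + 15851)^(1/3))/126) + C2*exp(a*(5*5^(2/3)/(126*sqrt(15826) + 15851)^(1/3) + 10 + 5^(1/3)*(126*sqrt(15826) + 15851)^(1/3))/126)*cos(sqrt(3)*5^(1/3)*a*(-(126*sqrt(15826) + 15851)^(1/3) + 5*5^(1/3)/(126*sqrt(15826) + 15851)^(1/3))/126) + C3*exp(a*(-5^(1/3)*(126*sqrt(15826) + 15851)^(1/3) - 5*5^(2/3)/(126*sqrt(15826) + 15851)^(1/3) + 5)/63) - 9/8


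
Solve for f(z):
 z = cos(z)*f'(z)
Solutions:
 f(z) = C1 + Integral(z/cos(z), z)


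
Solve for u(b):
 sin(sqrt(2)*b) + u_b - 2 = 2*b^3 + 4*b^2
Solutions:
 u(b) = C1 + b^4/2 + 4*b^3/3 + 2*b + sqrt(2)*cos(sqrt(2)*b)/2


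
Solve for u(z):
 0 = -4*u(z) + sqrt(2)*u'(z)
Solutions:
 u(z) = C1*exp(2*sqrt(2)*z)


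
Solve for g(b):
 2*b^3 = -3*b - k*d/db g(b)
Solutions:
 g(b) = C1 - b^4/(2*k) - 3*b^2/(2*k)


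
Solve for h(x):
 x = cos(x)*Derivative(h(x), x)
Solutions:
 h(x) = C1 + Integral(x/cos(x), x)


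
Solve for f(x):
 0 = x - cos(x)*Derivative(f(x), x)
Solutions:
 f(x) = C1 + Integral(x/cos(x), x)


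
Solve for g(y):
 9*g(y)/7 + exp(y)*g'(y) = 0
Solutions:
 g(y) = C1*exp(9*exp(-y)/7)


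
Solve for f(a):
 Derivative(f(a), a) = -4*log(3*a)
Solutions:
 f(a) = C1 - 4*a*log(a) - a*log(81) + 4*a


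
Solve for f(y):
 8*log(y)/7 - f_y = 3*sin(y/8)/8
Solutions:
 f(y) = C1 + 8*y*log(y)/7 - 8*y/7 + 3*cos(y/8)


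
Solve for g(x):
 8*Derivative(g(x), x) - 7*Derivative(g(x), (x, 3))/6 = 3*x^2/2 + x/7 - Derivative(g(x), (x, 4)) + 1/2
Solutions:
 g(x) = C1 + C2*exp(x*(49/(sqrt(11321) + 22985/216)^(1/3) + 84 + 36*(sqrt(11321) + 22985/216)^(1/3))/216)*sin(sqrt(3)*x*(-36*(sqrt(11321) + 22985/216)^(1/3) + 49/(sqrt(11321) + 22985/216)^(1/3))/216) + C3*exp(x*(49/(sqrt(11321) + 22985/216)^(1/3) + 84 + 36*(sqrt(11321) + 22985/216)^(1/3))/216)*cos(sqrt(3)*x*(-36*(sqrt(11321) + 22985/216)^(1/3) + 49/(sqrt(11321) + 22985/216)^(1/3))/216) + C4*exp(x*(-36*(sqrt(11321) + 22985/216)^(1/3) - 49/(sqrt(11321) + 22985/216)^(1/3) + 42)/108) + x^3/16 + x^2/112 + 15*x/128


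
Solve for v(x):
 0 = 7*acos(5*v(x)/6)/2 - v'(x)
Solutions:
 Integral(1/acos(5*_y/6), (_y, v(x))) = C1 + 7*x/2


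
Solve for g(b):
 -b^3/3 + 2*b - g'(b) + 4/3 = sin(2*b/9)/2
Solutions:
 g(b) = C1 - b^4/12 + b^2 + 4*b/3 + 9*cos(2*b/9)/4


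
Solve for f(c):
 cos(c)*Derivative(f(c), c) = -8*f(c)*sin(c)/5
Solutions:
 f(c) = C1*cos(c)^(8/5)


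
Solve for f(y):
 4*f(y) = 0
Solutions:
 f(y) = 0


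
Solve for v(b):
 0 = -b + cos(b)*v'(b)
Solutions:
 v(b) = C1 + Integral(b/cos(b), b)


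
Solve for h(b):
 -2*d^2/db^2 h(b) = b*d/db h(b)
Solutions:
 h(b) = C1 + C2*erf(b/2)


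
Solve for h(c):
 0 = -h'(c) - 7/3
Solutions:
 h(c) = C1 - 7*c/3


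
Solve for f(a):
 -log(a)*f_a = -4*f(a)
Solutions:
 f(a) = C1*exp(4*li(a))


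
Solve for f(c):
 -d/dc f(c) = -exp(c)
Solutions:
 f(c) = C1 + exp(c)


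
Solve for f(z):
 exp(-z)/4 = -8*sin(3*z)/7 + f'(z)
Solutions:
 f(z) = C1 - 8*cos(3*z)/21 - exp(-z)/4


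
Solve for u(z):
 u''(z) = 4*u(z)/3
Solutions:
 u(z) = C1*exp(-2*sqrt(3)*z/3) + C2*exp(2*sqrt(3)*z/3)


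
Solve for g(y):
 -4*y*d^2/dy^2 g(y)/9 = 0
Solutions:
 g(y) = C1 + C2*y


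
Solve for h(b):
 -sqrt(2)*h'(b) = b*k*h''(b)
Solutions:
 h(b) = C1 + b^(((re(k) - sqrt(2))*re(k) + im(k)^2)/(re(k)^2 + im(k)^2))*(C2*sin(sqrt(2)*log(b)*Abs(im(k))/(re(k)^2 + im(k)^2)) + C3*cos(sqrt(2)*log(b)*im(k)/(re(k)^2 + im(k)^2)))


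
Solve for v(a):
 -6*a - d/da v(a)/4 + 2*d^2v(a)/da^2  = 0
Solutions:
 v(a) = C1 + C2*exp(a/8) - 12*a^2 - 192*a


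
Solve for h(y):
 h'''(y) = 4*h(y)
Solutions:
 h(y) = C3*exp(2^(2/3)*y) + (C1*sin(2^(2/3)*sqrt(3)*y/2) + C2*cos(2^(2/3)*sqrt(3)*y/2))*exp(-2^(2/3)*y/2)


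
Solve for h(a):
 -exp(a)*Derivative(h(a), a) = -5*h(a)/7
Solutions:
 h(a) = C1*exp(-5*exp(-a)/7)


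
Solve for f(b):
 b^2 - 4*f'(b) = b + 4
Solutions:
 f(b) = C1 + b^3/12 - b^2/8 - b


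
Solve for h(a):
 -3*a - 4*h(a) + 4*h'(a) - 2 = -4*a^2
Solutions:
 h(a) = C1*exp(a) + a^2 + 5*a/4 + 3/4


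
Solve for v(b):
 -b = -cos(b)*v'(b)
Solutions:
 v(b) = C1 + Integral(b/cos(b), b)


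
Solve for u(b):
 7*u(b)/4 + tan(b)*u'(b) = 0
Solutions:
 u(b) = C1/sin(b)^(7/4)


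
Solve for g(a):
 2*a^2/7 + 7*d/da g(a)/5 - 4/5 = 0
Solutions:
 g(a) = C1 - 10*a^3/147 + 4*a/7


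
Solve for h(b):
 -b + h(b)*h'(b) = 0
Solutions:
 h(b) = -sqrt(C1 + b^2)
 h(b) = sqrt(C1 + b^2)


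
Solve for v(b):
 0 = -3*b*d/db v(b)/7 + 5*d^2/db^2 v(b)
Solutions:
 v(b) = C1 + C2*erfi(sqrt(210)*b/70)


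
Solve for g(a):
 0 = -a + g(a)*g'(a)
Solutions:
 g(a) = -sqrt(C1 + a^2)
 g(a) = sqrt(C1 + a^2)


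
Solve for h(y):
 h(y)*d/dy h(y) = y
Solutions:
 h(y) = -sqrt(C1 + y^2)
 h(y) = sqrt(C1 + y^2)


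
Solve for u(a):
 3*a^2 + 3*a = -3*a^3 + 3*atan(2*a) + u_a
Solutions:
 u(a) = C1 + 3*a^4/4 + a^3 + 3*a^2/2 - 3*a*atan(2*a) + 3*log(4*a^2 + 1)/4


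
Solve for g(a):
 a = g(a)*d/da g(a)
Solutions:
 g(a) = -sqrt(C1 + a^2)
 g(a) = sqrt(C1 + a^2)


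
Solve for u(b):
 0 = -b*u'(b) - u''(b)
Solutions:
 u(b) = C1 + C2*erf(sqrt(2)*b/2)


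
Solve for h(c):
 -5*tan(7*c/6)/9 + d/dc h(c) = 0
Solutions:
 h(c) = C1 - 10*log(cos(7*c/6))/21


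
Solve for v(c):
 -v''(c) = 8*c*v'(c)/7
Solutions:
 v(c) = C1 + C2*erf(2*sqrt(7)*c/7)


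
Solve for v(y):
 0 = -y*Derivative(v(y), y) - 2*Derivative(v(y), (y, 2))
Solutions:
 v(y) = C1 + C2*erf(y/2)


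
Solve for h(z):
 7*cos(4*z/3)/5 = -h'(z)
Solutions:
 h(z) = C1 - 21*sin(4*z/3)/20


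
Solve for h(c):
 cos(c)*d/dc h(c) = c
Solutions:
 h(c) = C1 + Integral(c/cos(c), c)


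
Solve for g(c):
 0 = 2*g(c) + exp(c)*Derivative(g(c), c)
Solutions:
 g(c) = C1*exp(2*exp(-c))


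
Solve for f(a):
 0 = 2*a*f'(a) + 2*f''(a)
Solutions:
 f(a) = C1 + C2*erf(sqrt(2)*a/2)


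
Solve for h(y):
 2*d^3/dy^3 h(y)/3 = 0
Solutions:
 h(y) = C1 + C2*y + C3*y^2


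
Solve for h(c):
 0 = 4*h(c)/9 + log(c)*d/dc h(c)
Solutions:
 h(c) = C1*exp(-4*li(c)/9)


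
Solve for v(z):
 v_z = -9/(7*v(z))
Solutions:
 v(z) = -sqrt(C1 - 126*z)/7
 v(z) = sqrt(C1 - 126*z)/7


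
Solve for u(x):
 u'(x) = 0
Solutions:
 u(x) = C1


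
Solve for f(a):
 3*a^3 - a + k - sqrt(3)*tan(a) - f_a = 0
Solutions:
 f(a) = C1 + 3*a^4/4 - a^2/2 + a*k + sqrt(3)*log(cos(a))


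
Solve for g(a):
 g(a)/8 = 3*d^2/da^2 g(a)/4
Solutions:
 g(a) = C1*exp(-sqrt(6)*a/6) + C2*exp(sqrt(6)*a/6)


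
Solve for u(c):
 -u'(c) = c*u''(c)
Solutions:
 u(c) = C1 + C2*log(c)


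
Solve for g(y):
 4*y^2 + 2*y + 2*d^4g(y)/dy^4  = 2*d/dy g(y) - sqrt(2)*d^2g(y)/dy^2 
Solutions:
 g(y) = C1 + C2*exp(-y*(-2^(5/6)*3^(2/3)/(9 + sqrt(3)*sqrt(sqrt(2) + 27))^(1/3) + 12^(1/3)*(9 + sqrt(3)*sqrt(sqrt(2) + 27))^(1/3))/12)*sin(3^(1/6)*y*(3*2^(5/6)/(9 + sqrt(3)*sqrt(sqrt(2) + 27))^(1/3) + 6^(2/3)*(9 + sqrt(3)*sqrt(sqrt(2) + 27))^(1/3))/12) + C3*exp(-y*(-2^(5/6)*3^(2/3)/(9 + sqrt(3)*sqrt(sqrt(2) + 27))^(1/3) + 12^(1/3)*(9 + sqrt(3)*sqrt(sqrt(2) + 27))^(1/3))/12)*cos(3^(1/6)*y*(3*2^(5/6)/(9 + sqrt(3)*sqrt(sqrt(2) + 27))^(1/3) + 6^(2/3)*(9 + sqrt(3)*sqrt(sqrt(2) + 27))^(1/3))/12) + C4*exp(y*(-2^(5/6)*3^(2/3)/(9 + sqrt(3)*sqrt(sqrt(2) + 27))^(1/3) + 12^(1/3)*(9 + sqrt(3)*sqrt(sqrt(2) + 27))^(1/3))/6) + 2*y^3/3 + y^2/2 + sqrt(2)*y^2 + sqrt(2)*y/2 + 2*y


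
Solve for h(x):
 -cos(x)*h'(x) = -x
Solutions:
 h(x) = C1 + Integral(x/cos(x), x)


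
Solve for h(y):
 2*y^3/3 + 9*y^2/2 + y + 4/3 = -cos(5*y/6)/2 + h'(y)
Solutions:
 h(y) = C1 + y^4/6 + 3*y^3/2 + y^2/2 + 4*y/3 + 3*sin(5*y/6)/5


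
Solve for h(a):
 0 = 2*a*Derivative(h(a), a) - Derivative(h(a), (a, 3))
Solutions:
 h(a) = C1 + Integral(C2*airyai(2^(1/3)*a) + C3*airybi(2^(1/3)*a), a)


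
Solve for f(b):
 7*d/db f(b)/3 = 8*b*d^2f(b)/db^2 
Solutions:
 f(b) = C1 + C2*b^(31/24)


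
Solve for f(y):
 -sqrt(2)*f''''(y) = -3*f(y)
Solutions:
 f(y) = C1*exp(-2^(7/8)*3^(1/4)*y/2) + C2*exp(2^(7/8)*3^(1/4)*y/2) + C3*sin(2^(7/8)*3^(1/4)*y/2) + C4*cos(2^(7/8)*3^(1/4)*y/2)


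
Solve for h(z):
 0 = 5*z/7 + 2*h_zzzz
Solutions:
 h(z) = C1 + C2*z + C3*z^2 + C4*z^3 - z^5/336


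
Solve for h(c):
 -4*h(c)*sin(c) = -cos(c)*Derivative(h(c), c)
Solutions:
 h(c) = C1/cos(c)^4


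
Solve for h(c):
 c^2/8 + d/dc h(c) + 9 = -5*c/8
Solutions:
 h(c) = C1 - c^3/24 - 5*c^2/16 - 9*c


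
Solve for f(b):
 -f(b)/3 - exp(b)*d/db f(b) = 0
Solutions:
 f(b) = C1*exp(exp(-b)/3)


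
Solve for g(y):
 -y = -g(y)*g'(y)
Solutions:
 g(y) = -sqrt(C1 + y^2)
 g(y) = sqrt(C1 + y^2)


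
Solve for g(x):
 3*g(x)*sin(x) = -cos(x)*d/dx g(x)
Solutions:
 g(x) = C1*cos(x)^3


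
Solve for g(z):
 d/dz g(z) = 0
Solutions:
 g(z) = C1


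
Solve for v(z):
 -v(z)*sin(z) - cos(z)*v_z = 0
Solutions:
 v(z) = C1*cos(z)


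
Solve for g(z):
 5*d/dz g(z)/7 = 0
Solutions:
 g(z) = C1


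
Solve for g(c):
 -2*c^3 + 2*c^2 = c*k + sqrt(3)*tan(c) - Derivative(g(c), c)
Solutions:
 g(c) = C1 + c^4/2 - 2*c^3/3 + c^2*k/2 - sqrt(3)*log(cos(c))


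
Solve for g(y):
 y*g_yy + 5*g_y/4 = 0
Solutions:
 g(y) = C1 + C2/y^(1/4)


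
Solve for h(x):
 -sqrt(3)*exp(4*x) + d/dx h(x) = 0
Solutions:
 h(x) = C1 + sqrt(3)*exp(4*x)/4


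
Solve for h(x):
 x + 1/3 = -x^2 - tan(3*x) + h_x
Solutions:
 h(x) = C1 + x^3/3 + x^2/2 + x/3 - log(cos(3*x))/3


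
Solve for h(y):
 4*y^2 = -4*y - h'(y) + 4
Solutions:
 h(y) = C1 - 4*y^3/3 - 2*y^2 + 4*y


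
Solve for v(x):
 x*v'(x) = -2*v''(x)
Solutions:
 v(x) = C1 + C2*erf(x/2)


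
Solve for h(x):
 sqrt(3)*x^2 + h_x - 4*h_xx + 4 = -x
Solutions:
 h(x) = C1 + C2*exp(x/4) - sqrt(3)*x^3/3 - 4*sqrt(3)*x^2 - x^2/2 - 32*sqrt(3)*x - 8*x


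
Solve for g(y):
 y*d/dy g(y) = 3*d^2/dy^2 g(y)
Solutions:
 g(y) = C1 + C2*erfi(sqrt(6)*y/6)


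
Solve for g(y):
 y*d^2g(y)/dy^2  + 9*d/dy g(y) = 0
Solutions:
 g(y) = C1 + C2/y^8


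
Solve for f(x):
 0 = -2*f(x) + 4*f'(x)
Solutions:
 f(x) = C1*exp(x/2)


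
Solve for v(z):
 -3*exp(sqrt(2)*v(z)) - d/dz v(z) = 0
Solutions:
 v(z) = sqrt(2)*(2*log(1/(C1 + 3*z)) - log(2))/4


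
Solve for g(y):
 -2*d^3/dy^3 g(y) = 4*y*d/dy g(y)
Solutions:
 g(y) = C1 + Integral(C2*airyai(-2^(1/3)*y) + C3*airybi(-2^(1/3)*y), y)


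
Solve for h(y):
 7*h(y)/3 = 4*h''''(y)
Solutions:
 h(y) = C1*exp(-sqrt(2)*3^(3/4)*7^(1/4)*y/6) + C2*exp(sqrt(2)*3^(3/4)*7^(1/4)*y/6) + C3*sin(sqrt(2)*3^(3/4)*7^(1/4)*y/6) + C4*cos(sqrt(2)*3^(3/4)*7^(1/4)*y/6)


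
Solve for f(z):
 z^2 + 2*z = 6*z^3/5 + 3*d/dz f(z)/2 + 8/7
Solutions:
 f(z) = C1 - z^4/5 + 2*z^3/9 + 2*z^2/3 - 16*z/21


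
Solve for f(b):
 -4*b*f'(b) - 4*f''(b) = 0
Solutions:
 f(b) = C1 + C2*erf(sqrt(2)*b/2)


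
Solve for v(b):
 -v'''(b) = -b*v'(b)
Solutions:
 v(b) = C1 + Integral(C2*airyai(b) + C3*airybi(b), b)


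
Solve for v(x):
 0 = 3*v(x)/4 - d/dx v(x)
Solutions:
 v(x) = C1*exp(3*x/4)


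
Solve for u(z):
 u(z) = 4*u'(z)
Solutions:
 u(z) = C1*exp(z/4)


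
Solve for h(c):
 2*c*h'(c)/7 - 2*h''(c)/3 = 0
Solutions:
 h(c) = C1 + C2*erfi(sqrt(42)*c/14)


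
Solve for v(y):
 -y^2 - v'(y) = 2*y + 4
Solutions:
 v(y) = C1 - y^3/3 - y^2 - 4*y


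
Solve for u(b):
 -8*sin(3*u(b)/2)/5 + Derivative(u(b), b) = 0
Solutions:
 -8*b/5 + log(cos(3*u(b)/2) - 1)/3 - log(cos(3*u(b)/2) + 1)/3 = C1


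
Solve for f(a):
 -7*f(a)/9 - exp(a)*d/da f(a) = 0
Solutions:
 f(a) = C1*exp(7*exp(-a)/9)


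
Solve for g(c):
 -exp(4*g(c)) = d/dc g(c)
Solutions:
 g(c) = log(-I*(1/(C1 + 4*c))^(1/4))
 g(c) = log(I*(1/(C1 + 4*c))^(1/4))
 g(c) = log(-(1/(C1 + 4*c))^(1/4))
 g(c) = log(1/(C1 + 4*c))/4


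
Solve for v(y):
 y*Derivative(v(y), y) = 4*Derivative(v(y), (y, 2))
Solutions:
 v(y) = C1 + C2*erfi(sqrt(2)*y/4)


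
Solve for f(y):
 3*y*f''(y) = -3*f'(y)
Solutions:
 f(y) = C1 + C2*log(y)


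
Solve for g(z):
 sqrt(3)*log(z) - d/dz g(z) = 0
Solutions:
 g(z) = C1 + sqrt(3)*z*log(z) - sqrt(3)*z


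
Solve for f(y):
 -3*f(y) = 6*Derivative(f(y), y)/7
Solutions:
 f(y) = C1*exp(-7*y/2)


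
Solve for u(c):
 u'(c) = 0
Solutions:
 u(c) = C1


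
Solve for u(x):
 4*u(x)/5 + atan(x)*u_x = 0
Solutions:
 u(x) = C1*exp(-4*Integral(1/atan(x), x)/5)


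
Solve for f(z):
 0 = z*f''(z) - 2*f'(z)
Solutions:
 f(z) = C1 + C2*z^3


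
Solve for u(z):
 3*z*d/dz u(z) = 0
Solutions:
 u(z) = C1


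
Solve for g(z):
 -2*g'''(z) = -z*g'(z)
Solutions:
 g(z) = C1 + Integral(C2*airyai(2^(2/3)*z/2) + C3*airybi(2^(2/3)*z/2), z)


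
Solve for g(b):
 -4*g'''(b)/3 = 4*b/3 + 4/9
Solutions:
 g(b) = C1 + C2*b + C3*b^2 - b^4/24 - b^3/18


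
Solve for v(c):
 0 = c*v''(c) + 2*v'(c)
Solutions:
 v(c) = C1 + C2/c


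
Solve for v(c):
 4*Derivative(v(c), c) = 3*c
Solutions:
 v(c) = C1 + 3*c^2/8


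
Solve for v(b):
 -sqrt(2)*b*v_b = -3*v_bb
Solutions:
 v(b) = C1 + C2*erfi(2^(3/4)*sqrt(3)*b/6)


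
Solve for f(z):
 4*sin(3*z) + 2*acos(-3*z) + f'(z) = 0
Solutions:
 f(z) = C1 - 2*z*acos(-3*z) - 2*sqrt(1 - 9*z^2)/3 + 4*cos(3*z)/3


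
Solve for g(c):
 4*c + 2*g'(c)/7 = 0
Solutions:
 g(c) = C1 - 7*c^2


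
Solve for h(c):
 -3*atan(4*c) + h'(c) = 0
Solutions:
 h(c) = C1 + 3*c*atan(4*c) - 3*log(16*c^2 + 1)/8


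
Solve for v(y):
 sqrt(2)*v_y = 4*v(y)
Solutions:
 v(y) = C1*exp(2*sqrt(2)*y)


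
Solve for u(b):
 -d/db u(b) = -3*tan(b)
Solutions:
 u(b) = C1 - 3*log(cos(b))


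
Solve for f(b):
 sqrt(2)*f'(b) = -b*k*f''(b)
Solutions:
 f(b) = C1 + b^(((re(k) - sqrt(2))*re(k) + im(k)^2)/(re(k)^2 + im(k)^2))*(C2*sin(sqrt(2)*log(b)*Abs(im(k))/(re(k)^2 + im(k)^2)) + C3*cos(sqrt(2)*log(b)*im(k)/(re(k)^2 + im(k)^2)))


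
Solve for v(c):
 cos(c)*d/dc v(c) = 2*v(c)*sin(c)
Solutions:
 v(c) = C1/cos(c)^2


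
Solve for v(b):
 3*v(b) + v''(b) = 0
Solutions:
 v(b) = C1*sin(sqrt(3)*b) + C2*cos(sqrt(3)*b)


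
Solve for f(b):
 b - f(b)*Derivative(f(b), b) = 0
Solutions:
 f(b) = -sqrt(C1 + b^2)
 f(b) = sqrt(C1 + b^2)


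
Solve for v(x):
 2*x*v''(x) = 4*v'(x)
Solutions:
 v(x) = C1 + C2*x^3


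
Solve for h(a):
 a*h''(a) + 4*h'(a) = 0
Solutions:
 h(a) = C1 + C2/a^3


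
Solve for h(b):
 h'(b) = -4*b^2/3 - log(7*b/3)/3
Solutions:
 h(b) = C1 - 4*b^3/9 - b*log(b)/3 - b*log(7)/3 + b/3 + b*log(3)/3


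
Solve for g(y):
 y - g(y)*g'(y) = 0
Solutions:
 g(y) = -sqrt(C1 + y^2)
 g(y) = sqrt(C1 + y^2)


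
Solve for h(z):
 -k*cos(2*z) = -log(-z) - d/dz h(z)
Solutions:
 h(z) = C1 + k*sin(2*z)/2 - z*log(-z) + z


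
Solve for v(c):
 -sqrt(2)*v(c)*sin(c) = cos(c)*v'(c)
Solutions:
 v(c) = C1*cos(c)^(sqrt(2))


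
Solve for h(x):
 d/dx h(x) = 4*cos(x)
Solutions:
 h(x) = C1 + 4*sin(x)


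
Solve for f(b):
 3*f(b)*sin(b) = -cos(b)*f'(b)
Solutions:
 f(b) = C1*cos(b)^3


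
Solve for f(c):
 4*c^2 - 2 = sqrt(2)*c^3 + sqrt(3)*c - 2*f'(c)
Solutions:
 f(c) = C1 + sqrt(2)*c^4/8 - 2*c^3/3 + sqrt(3)*c^2/4 + c


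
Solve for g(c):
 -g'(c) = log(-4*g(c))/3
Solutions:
 3*Integral(1/(log(-_y) + 2*log(2)), (_y, g(c))) = C1 - c


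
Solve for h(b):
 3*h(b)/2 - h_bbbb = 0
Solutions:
 h(b) = C1*exp(-2^(3/4)*3^(1/4)*b/2) + C2*exp(2^(3/4)*3^(1/4)*b/2) + C3*sin(2^(3/4)*3^(1/4)*b/2) + C4*cos(2^(3/4)*3^(1/4)*b/2)


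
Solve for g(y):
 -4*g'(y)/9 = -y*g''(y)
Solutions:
 g(y) = C1 + C2*y^(13/9)


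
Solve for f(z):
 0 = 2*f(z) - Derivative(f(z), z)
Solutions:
 f(z) = C1*exp(2*z)


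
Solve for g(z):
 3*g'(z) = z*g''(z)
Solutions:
 g(z) = C1 + C2*z^4


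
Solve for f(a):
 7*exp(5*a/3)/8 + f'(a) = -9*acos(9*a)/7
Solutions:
 f(a) = C1 - 9*a*acos(9*a)/7 + sqrt(1 - 81*a^2)/7 - 21*exp(5*a/3)/40


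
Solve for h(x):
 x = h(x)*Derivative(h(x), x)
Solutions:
 h(x) = -sqrt(C1 + x^2)
 h(x) = sqrt(C1 + x^2)


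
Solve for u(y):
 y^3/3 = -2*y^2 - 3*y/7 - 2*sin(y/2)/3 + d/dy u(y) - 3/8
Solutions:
 u(y) = C1 + y^4/12 + 2*y^3/3 + 3*y^2/14 + 3*y/8 - 4*cos(y/2)/3


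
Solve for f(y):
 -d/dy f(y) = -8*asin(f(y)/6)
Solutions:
 Integral(1/asin(_y/6), (_y, f(y))) = C1 + 8*y


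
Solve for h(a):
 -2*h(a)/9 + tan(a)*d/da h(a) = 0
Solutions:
 h(a) = C1*sin(a)^(2/9)


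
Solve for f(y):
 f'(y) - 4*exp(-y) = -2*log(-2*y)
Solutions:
 f(y) = C1 - 2*y*log(-y) + 2*y*(1 - log(2)) - 4*exp(-y)


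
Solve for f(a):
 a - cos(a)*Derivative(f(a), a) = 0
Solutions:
 f(a) = C1 + Integral(a/cos(a), a)


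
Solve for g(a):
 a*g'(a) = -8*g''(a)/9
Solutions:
 g(a) = C1 + C2*erf(3*a/4)


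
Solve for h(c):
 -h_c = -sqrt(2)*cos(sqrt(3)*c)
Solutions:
 h(c) = C1 + sqrt(6)*sin(sqrt(3)*c)/3


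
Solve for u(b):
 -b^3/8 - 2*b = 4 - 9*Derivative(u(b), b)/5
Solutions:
 u(b) = C1 + 5*b^4/288 + 5*b^2/9 + 20*b/9


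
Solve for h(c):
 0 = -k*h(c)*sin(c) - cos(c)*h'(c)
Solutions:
 h(c) = C1*exp(k*log(cos(c)))


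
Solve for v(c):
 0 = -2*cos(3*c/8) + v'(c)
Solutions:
 v(c) = C1 + 16*sin(3*c/8)/3


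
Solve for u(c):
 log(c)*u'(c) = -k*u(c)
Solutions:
 u(c) = C1*exp(-k*li(c))


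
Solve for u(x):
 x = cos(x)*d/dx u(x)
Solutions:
 u(x) = C1 + Integral(x/cos(x), x)


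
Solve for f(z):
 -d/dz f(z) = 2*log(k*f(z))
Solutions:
 li(k*f(z))/k = C1 - 2*z


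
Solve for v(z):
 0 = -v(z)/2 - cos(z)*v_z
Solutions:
 v(z) = C1*(sin(z) - 1)^(1/4)/(sin(z) + 1)^(1/4)


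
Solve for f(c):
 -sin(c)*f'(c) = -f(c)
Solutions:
 f(c) = C1*sqrt(cos(c) - 1)/sqrt(cos(c) + 1)


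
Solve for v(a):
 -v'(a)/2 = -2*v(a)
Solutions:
 v(a) = C1*exp(4*a)


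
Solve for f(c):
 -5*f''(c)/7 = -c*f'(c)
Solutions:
 f(c) = C1 + C2*erfi(sqrt(70)*c/10)


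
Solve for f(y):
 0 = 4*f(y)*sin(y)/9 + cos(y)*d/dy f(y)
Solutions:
 f(y) = C1*cos(y)^(4/9)


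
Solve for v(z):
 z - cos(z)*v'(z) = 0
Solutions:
 v(z) = C1 + Integral(z/cos(z), z)


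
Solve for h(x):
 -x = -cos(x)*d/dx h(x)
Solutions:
 h(x) = C1 + Integral(x/cos(x), x)


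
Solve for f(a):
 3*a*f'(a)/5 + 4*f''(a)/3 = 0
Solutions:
 f(a) = C1 + C2*erf(3*sqrt(10)*a/20)


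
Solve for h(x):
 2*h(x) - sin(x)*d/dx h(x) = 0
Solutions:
 h(x) = C1*(cos(x) - 1)/(cos(x) + 1)


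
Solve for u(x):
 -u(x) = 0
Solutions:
 u(x) = 0


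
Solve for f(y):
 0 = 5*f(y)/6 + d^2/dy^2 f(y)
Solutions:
 f(y) = C1*sin(sqrt(30)*y/6) + C2*cos(sqrt(30)*y/6)


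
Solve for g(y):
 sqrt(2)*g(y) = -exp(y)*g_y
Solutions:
 g(y) = C1*exp(sqrt(2)*exp(-y))


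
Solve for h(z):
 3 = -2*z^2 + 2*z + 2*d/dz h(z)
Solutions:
 h(z) = C1 + z^3/3 - z^2/2 + 3*z/2


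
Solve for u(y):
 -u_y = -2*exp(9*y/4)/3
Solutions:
 u(y) = C1 + 8*exp(9*y/4)/27


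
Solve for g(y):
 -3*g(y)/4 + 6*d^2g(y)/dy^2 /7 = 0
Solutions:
 g(y) = C1*exp(-sqrt(14)*y/4) + C2*exp(sqrt(14)*y/4)


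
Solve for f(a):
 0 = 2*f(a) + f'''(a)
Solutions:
 f(a) = C3*exp(-2^(1/3)*a) + (C1*sin(2^(1/3)*sqrt(3)*a/2) + C2*cos(2^(1/3)*sqrt(3)*a/2))*exp(2^(1/3)*a/2)


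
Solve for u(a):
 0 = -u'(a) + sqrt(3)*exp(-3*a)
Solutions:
 u(a) = C1 - sqrt(3)*exp(-3*a)/3


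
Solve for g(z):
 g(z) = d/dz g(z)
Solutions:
 g(z) = C1*exp(z)


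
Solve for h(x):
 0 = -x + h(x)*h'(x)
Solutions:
 h(x) = -sqrt(C1 + x^2)
 h(x) = sqrt(C1 + x^2)


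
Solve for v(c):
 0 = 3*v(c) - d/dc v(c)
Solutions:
 v(c) = C1*exp(3*c)


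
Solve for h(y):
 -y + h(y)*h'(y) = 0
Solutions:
 h(y) = -sqrt(C1 + y^2)
 h(y) = sqrt(C1 + y^2)


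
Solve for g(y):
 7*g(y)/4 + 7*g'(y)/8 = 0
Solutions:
 g(y) = C1*exp(-2*y)


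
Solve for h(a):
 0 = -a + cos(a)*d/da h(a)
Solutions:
 h(a) = C1 + Integral(a/cos(a), a)


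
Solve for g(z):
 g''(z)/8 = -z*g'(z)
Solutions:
 g(z) = C1 + C2*erf(2*z)


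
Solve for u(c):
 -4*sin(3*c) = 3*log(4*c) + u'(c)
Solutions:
 u(c) = C1 - 3*c*log(c) - 6*c*log(2) + 3*c + 4*cos(3*c)/3


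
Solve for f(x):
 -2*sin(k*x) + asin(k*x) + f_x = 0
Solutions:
 f(x) = C1 + 2*Piecewise((-cos(k*x)/k, Ne(k, 0)), (0, True)) - Piecewise((x*asin(k*x) + sqrt(-k^2*x^2 + 1)/k, Ne(k, 0)), (0, True))


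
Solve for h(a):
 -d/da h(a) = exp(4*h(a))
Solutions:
 h(a) = log(-I*(1/(C1 + 4*a))^(1/4))
 h(a) = log(I*(1/(C1 + 4*a))^(1/4))
 h(a) = log(-(1/(C1 + 4*a))^(1/4))
 h(a) = log(1/(C1 + 4*a))/4


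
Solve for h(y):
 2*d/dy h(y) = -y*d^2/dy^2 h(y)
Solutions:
 h(y) = C1 + C2/y


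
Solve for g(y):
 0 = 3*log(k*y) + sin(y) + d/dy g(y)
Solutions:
 g(y) = C1 - 3*y*log(k*y) + 3*y + cos(y)


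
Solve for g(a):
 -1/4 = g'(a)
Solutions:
 g(a) = C1 - a/4


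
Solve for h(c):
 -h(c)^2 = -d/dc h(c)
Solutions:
 h(c) = -1/(C1 + c)


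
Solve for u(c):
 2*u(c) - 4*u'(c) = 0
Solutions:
 u(c) = C1*exp(c/2)


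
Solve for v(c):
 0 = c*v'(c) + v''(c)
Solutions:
 v(c) = C1 + C2*erf(sqrt(2)*c/2)


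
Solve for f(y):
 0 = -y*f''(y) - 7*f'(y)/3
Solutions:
 f(y) = C1 + C2/y^(4/3)


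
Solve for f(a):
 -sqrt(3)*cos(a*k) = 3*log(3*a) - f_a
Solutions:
 f(a) = C1 + 3*a*log(a) - 3*a + 3*a*log(3) + sqrt(3)*Piecewise((sin(a*k)/k, Ne(k, 0)), (a, True))


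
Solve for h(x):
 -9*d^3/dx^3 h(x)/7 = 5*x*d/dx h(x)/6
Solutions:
 h(x) = C1 + Integral(C2*airyai(-2^(2/3)*35^(1/3)*x/6) + C3*airybi(-2^(2/3)*35^(1/3)*x/6), x)


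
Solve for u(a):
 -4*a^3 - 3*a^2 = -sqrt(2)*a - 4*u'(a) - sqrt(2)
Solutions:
 u(a) = C1 + a^4/4 + a^3/4 - sqrt(2)*a^2/8 - sqrt(2)*a/4


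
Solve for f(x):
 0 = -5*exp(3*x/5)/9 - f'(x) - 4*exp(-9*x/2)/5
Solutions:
 f(x) = C1 - 25*exp(3*x/5)/27 + 8*exp(-9*x/2)/45


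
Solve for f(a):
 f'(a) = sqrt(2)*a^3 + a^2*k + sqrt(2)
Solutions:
 f(a) = C1 + sqrt(2)*a^4/4 + a^3*k/3 + sqrt(2)*a


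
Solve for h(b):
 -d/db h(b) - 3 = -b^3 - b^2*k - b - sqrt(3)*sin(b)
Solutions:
 h(b) = C1 + b^4/4 + b^3*k/3 + b^2/2 - 3*b - sqrt(3)*cos(b)


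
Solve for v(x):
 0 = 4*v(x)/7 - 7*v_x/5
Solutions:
 v(x) = C1*exp(20*x/49)


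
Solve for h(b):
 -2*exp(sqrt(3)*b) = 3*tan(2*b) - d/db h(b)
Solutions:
 h(b) = C1 + 2*sqrt(3)*exp(sqrt(3)*b)/3 - 3*log(cos(2*b))/2


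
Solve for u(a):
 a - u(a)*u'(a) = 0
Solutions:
 u(a) = -sqrt(C1 + a^2)
 u(a) = sqrt(C1 + a^2)


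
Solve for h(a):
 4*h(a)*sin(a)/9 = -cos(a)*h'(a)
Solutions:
 h(a) = C1*cos(a)^(4/9)


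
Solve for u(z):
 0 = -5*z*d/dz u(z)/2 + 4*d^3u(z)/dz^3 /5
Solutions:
 u(z) = C1 + Integral(C2*airyai(5^(2/3)*z/2) + C3*airybi(5^(2/3)*z/2), z)


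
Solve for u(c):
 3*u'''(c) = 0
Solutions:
 u(c) = C1 + C2*c + C3*c^2


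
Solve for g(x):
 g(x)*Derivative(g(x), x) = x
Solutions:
 g(x) = -sqrt(C1 + x^2)
 g(x) = sqrt(C1 + x^2)


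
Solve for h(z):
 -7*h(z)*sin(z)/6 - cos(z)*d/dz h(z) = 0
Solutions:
 h(z) = C1*cos(z)^(7/6)


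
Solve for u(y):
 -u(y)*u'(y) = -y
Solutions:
 u(y) = -sqrt(C1 + y^2)
 u(y) = sqrt(C1 + y^2)


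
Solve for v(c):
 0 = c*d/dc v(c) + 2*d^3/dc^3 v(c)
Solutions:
 v(c) = C1 + Integral(C2*airyai(-2^(2/3)*c/2) + C3*airybi(-2^(2/3)*c/2), c)


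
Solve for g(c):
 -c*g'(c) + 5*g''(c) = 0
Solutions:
 g(c) = C1 + C2*erfi(sqrt(10)*c/10)


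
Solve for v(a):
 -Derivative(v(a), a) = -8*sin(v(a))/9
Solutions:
 -8*a/9 + log(cos(v(a)) - 1)/2 - log(cos(v(a)) + 1)/2 = C1


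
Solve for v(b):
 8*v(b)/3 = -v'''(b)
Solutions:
 v(b) = C3*exp(-2*3^(2/3)*b/3) + (C1*sin(3^(1/6)*b) + C2*cos(3^(1/6)*b))*exp(3^(2/3)*b/3)


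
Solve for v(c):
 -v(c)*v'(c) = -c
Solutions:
 v(c) = -sqrt(C1 + c^2)
 v(c) = sqrt(C1 + c^2)


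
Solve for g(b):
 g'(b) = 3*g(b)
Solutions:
 g(b) = C1*exp(3*b)


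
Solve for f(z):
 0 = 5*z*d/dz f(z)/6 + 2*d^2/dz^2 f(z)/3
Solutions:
 f(z) = C1 + C2*erf(sqrt(10)*z/4)


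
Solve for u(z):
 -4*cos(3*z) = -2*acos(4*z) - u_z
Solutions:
 u(z) = C1 - 2*z*acos(4*z) + sqrt(1 - 16*z^2)/2 + 4*sin(3*z)/3


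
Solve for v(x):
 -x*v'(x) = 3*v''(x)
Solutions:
 v(x) = C1 + C2*erf(sqrt(6)*x/6)


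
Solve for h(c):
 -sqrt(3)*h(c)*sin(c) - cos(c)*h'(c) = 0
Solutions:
 h(c) = C1*cos(c)^(sqrt(3))


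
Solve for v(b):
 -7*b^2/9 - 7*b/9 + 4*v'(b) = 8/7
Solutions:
 v(b) = C1 + 7*b^3/108 + 7*b^2/72 + 2*b/7


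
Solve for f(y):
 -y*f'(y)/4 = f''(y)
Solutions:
 f(y) = C1 + C2*erf(sqrt(2)*y/4)


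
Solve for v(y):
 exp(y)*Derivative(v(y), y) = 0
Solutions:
 v(y) = C1


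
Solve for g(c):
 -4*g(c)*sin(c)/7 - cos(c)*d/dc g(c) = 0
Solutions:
 g(c) = C1*cos(c)^(4/7)


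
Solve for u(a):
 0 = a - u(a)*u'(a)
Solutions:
 u(a) = -sqrt(C1 + a^2)
 u(a) = sqrt(C1 + a^2)


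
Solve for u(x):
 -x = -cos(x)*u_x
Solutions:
 u(x) = C1 + Integral(x/cos(x), x)


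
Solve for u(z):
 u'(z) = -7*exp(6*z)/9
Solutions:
 u(z) = C1 - 7*exp(6*z)/54


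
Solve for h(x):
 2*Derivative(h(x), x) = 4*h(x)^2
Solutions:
 h(x) = -1/(C1 + 2*x)


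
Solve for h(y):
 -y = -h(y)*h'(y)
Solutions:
 h(y) = -sqrt(C1 + y^2)
 h(y) = sqrt(C1 + y^2)


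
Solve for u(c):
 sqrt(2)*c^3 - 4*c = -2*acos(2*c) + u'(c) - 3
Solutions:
 u(c) = C1 + sqrt(2)*c^4/4 - 2*c^2 + 2*c*acos(2*c) + 3*c - sqrt(1 - 4*c^2)


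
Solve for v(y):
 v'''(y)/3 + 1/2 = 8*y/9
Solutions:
 v(y) = C1 + C2*y + C3*y^2 + y^4/9 - y^3/4


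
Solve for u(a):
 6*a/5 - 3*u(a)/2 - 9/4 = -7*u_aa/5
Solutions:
 u(a) = C1*exp(-sqrt(210)*a/14) + C2*exp(sqrt(210)*a/14) + 4*a/5 - 3/2


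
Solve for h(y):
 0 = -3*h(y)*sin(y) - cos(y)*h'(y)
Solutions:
 h(y) = C1*cos(y)^3


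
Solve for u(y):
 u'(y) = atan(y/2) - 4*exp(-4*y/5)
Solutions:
 u(y) = C1 + y*atan(y/2) - log(y^2 + 4) + 5*exp(-4*y/5)


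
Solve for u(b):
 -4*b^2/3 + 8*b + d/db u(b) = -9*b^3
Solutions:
 u(b) = C1 - 9*b^4/4 + 4*b^3/9 - 4*b^2


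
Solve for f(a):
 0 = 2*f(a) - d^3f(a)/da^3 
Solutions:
 f(a) = C3*exp(2^(1/3)*a) + (C1*sin(2^(1/3)*sqrt(3)*a/2) + C2*cos(2^(1/3)*sqrt(3)*a/2))*exp(-2^(1/3)*a/2)


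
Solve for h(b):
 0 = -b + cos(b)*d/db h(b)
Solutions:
 h(b) = C1 + Integral(b/cos(b), b)


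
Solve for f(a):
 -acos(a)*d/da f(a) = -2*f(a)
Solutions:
 f(a) = C1*exp(2*Integral(1/acos(a), a))


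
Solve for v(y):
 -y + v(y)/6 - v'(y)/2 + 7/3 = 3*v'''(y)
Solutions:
 v(y) = C1*exp(2^(1/3)*y*(-(3 + sqrt(11))^(1/3) + 2^(1/3)/(3 + sqrt(11))^(1/3))/12)*sin(2^(1/3)*sqrt(3)*y*(2^(1/3)/(3 + sqrt(11))^(1/3) + (3 + sqrt(11))^(1/3))/12) + C2*exp(2^(1/3)*y*(-(3 + sqrt(11))^(1/3) + 2^(1/3)/(3 + sqrt(11))^(1/3))/12)*cos(2^(1/3)*sqrt(3)*y*(2^(1/3)/(3 + sqrt(11))^(1/3) + (3 + sqrt(11))^(1/3))/12) + C3*exp(-2^(1/3)*y*(-(3 + sqrt(11))^(1/3) + 2^(1/3)/(3 + sqrt(11))^(1/3))/6) + 6*y + 4


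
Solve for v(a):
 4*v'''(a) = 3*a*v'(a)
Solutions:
 v(a) = C1 + Integral(C2*airyai(6^(1/3)*a/2) + C3*airybi(6^(1/3)*a/2), a)


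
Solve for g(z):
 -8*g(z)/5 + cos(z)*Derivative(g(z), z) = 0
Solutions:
 g(z) = C1*(sin(z) + 1)^(4/5)/(sin(z) - 1)^(4/5)
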